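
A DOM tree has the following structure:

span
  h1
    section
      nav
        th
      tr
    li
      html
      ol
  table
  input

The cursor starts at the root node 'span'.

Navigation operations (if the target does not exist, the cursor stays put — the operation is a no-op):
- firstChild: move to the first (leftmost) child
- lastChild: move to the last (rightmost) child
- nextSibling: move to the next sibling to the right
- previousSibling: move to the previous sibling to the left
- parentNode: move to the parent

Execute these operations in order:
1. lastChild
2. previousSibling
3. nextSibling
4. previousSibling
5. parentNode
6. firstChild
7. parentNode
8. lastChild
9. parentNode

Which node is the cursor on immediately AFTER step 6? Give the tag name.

After 1 (lastChild): input
After 2 (previousSibling): table
After 3 (nextSibling): input
After 4 (previousSibling): table
After 5 (parentNode): span
After 6 (firstChild): h1

Answer: h1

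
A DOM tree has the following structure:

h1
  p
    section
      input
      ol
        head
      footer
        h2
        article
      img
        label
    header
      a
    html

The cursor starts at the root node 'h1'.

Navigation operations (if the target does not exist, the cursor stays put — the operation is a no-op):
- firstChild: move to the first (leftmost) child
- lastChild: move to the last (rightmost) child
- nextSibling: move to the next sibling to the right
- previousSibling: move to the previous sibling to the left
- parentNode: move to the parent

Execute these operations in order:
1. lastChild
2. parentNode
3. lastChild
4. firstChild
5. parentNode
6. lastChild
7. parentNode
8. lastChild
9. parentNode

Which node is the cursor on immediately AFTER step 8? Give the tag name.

Answer: html

Derivation:
After 1 (lastChild): p
After 2 (parentNode): h1
After 3 (lastChild): p
After 4 (firstChild): section
After 5 (parentNode): p
After 6 (lastChild): html
After 7 (parentNode): p
After 8 (lastChild): html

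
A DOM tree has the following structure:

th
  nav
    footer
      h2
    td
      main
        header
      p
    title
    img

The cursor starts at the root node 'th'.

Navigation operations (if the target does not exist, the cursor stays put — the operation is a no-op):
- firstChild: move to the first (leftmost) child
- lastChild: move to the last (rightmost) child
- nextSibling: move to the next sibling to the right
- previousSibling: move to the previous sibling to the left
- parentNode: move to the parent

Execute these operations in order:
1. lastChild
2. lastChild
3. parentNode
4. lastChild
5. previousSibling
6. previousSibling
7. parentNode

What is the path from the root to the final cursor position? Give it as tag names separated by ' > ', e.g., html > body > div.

Answer: th > nav

Derivation:
After 1 (lastChild): nav
After 2 (lastChild): img
After 3 (parentNode): nav
After 4 (lastChild): img
After 5 (previousSibling): title
After 6 (previousSibling): td
After 7 (parentNode): nav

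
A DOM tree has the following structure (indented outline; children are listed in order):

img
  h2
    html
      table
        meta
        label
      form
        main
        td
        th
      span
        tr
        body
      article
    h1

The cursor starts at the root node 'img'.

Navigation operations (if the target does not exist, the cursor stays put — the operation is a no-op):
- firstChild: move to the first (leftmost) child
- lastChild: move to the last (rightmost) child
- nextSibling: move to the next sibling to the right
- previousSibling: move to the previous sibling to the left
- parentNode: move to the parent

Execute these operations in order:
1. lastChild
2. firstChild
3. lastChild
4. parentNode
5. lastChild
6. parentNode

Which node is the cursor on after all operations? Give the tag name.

After 1 (lastChild): h2
After 2 (firstChild): html
After 3 (lastChild): article
After 4 (parentNode): html
After 5 (lastChild): article
After 6 (parentNode): html

Answer: html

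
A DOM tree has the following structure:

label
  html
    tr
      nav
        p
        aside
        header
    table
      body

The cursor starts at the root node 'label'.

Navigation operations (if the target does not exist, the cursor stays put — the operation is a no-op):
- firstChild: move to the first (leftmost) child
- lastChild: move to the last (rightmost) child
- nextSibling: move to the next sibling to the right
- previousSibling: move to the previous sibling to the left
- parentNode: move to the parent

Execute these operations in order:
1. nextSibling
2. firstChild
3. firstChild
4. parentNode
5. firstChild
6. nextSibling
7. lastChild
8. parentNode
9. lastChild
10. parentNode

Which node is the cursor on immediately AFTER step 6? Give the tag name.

After 1 (nextSibling): label (no-op, stayed)
After 2 (firstChild): html
After 3 (firstChild): tr
After 4 (parentNode): html
After 5 (firstChild): tr
After 6 (nextSibling): table

Answer: table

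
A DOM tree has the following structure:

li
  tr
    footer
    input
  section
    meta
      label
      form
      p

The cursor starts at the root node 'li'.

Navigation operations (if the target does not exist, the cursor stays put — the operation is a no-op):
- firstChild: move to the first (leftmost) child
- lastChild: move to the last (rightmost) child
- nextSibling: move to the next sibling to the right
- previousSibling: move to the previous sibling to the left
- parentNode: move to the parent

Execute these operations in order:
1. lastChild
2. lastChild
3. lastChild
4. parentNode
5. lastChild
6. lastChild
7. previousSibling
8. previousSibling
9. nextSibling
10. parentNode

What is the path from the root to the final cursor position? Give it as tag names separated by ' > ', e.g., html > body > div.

After 1 (lastChild): section
After 2 (lastChild): meta
After 3 (lastChild): p
After 4 (parentNode): meta
After 5 (lastChild): p
After 6 (lastChild): p (no-op, stayed)
After 7 (previousSibling): form
After 8 (previousSibling): label
After 9 (nextSibling): form
After 10 (parentNode): meta

Answer: li > section > meta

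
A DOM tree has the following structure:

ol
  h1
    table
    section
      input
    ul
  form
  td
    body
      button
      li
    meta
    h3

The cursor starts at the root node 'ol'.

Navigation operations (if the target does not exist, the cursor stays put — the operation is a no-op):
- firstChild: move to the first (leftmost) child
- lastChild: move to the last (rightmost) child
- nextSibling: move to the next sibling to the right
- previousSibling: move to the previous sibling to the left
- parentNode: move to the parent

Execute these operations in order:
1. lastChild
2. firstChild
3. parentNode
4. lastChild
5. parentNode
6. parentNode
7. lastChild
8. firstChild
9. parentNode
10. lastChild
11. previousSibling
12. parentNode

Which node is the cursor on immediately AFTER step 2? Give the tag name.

Answer: body

Derivation:
After 1 (lastChild): td
After 2 (firstChild): body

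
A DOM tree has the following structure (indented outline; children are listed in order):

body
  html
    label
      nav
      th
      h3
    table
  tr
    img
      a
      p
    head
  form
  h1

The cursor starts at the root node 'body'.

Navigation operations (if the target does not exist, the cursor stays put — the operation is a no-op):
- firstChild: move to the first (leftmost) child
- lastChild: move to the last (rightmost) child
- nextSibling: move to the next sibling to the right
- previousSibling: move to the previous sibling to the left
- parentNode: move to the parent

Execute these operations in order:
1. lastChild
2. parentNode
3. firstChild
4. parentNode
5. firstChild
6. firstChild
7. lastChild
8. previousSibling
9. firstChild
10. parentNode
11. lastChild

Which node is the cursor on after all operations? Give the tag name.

After 1 (lastChild): h1
After 2 (parentNode): body
After 3 (firstChild): html
After 4 (parentNode): body
After 5 (firstChild): html
After 6 (firstChild): label
After 7 (lastChild): h3
After 8 (previousSibling): th
After 9 (firstChild): th (no-op, stayed)
After 10 (parentNode): label
After 11 (lastChild): h3

Answer: h3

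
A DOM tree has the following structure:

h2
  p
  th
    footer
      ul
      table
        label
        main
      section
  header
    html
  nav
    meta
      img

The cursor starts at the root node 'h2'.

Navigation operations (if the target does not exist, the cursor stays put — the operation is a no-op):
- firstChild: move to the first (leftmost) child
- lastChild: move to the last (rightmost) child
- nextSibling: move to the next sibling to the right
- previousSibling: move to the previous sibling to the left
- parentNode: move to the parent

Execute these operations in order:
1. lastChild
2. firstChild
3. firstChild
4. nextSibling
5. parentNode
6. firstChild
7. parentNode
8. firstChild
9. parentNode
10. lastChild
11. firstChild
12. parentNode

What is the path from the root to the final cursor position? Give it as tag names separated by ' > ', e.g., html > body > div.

After 1 (lastChild): nav
After 2 (firstChild): meta
After 3 (firstChild): img
After 4 (nextSibling): img (no-op, stayed)
After 5 (parentNode): meta
After 6 (firstChild): img
After 7 (parentNode): meta
After 8 (firstChild): img
After 9 (parentNode): meta
After 10 (lastChild): img
After 11 (firstChild): img (no-op, stayed)
After 12 (parentNode): meta

Answer: h2 > nav > meta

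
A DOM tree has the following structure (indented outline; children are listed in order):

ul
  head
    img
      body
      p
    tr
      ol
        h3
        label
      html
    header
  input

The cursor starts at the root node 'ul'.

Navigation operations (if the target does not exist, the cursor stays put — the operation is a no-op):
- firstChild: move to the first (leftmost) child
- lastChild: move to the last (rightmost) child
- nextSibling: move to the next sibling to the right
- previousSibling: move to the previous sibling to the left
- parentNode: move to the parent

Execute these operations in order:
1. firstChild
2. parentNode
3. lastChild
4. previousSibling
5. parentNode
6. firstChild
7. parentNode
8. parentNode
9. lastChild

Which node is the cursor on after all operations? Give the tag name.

Answer: input

Derivation:
After 1 (firstChild): head
After 2 (parentNode): ul
After 3 (lastChild): input
After 4 (previousSibling): head
After 5 (parentNode): ul
After 6 (firstChild): head
After 7 (parentNode): ul
After 8 (parentNode): ul (no-op, stayed)
After 9 (lastChild): input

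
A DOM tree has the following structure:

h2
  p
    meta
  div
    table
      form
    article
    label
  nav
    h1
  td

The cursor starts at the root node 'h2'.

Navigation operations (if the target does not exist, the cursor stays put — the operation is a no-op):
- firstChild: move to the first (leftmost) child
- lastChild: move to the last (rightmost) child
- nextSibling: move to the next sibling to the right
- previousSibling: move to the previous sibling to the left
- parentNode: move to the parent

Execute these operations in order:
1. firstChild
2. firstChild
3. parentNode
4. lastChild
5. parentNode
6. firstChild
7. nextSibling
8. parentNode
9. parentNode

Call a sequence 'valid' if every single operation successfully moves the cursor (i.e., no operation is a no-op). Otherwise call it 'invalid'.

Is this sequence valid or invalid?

Answer: invalid

Derivation:
After 1 (firstChild): p
After 2 (firstChild): meta
After 3 (parentNode): p
After 4 (lastChild): meta
After 5 (parentNode): p
After 6 (firstChild): meta
After 7 (nextSibling): meta (no-op, stayed)
After 8 (parentNode): p
After 9 (parentNode): h2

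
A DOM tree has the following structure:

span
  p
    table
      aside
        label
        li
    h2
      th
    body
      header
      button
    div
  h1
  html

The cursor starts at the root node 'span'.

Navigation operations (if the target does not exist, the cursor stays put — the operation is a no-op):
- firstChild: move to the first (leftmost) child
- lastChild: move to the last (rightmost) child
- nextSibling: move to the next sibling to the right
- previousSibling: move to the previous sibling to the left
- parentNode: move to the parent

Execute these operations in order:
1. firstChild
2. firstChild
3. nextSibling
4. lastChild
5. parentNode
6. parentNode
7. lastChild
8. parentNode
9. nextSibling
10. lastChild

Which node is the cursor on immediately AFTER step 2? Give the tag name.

After 1 (firstChild): p
After 2 (firstChild): table

Answer: table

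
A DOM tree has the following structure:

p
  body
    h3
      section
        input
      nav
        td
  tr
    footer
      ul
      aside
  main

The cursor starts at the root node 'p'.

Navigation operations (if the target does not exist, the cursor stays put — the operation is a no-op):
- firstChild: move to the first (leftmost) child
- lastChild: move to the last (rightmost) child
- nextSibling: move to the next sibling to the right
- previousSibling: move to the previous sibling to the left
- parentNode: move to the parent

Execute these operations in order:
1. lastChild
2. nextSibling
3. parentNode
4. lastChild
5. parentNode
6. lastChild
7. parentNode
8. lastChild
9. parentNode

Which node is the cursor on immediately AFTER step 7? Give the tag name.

After 1 (lastChild): main
After 2 (nextSibling): main (no-op, stayed)
After 3 (parentNode): p
After 4 (lastChild): main
After 5 (parentNode): p
After 6 (lastChild): main
After 7 (parentNode): p

Answer: p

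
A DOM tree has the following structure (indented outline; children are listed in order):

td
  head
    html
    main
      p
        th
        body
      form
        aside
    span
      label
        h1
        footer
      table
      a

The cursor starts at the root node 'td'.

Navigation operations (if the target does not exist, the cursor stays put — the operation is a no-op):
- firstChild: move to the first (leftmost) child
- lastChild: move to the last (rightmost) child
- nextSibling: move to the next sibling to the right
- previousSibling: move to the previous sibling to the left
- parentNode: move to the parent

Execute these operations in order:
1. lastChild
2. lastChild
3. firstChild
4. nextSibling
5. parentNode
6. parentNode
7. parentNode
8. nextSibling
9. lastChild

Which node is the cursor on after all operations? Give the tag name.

Answer: head

Derivation:
After 1 (lastChild): head
After 2 (lastChild): span
After 3 (firstChild): label
After 4 (nextSibling): table
After 5 (parentNode): span
After 6 (parentNode): head
After 7 (parentNode): td
After 8 (nextSibling): td (no-op, stayed)
After 9 (lastChild): head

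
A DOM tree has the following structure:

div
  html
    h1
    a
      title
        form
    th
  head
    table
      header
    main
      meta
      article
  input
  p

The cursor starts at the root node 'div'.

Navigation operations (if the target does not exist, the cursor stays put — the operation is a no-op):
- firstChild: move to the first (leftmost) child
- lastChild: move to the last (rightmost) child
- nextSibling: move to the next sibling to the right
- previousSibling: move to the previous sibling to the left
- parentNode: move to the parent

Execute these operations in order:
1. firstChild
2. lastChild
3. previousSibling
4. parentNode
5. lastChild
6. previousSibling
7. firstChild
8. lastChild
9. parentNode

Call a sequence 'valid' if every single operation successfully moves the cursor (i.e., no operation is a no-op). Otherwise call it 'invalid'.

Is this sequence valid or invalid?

Answer: valid

Derivation:
After 1 (firstChild): html
After 2 (lastChild): th
After 3 (previousSibling): a
After 4 (parentNode): html
After 5 (lastChild): th
After 6 (previousSibling): a
After 7 (firstChild): title
After 8 (lastChild): form
After 9 (parentNode): title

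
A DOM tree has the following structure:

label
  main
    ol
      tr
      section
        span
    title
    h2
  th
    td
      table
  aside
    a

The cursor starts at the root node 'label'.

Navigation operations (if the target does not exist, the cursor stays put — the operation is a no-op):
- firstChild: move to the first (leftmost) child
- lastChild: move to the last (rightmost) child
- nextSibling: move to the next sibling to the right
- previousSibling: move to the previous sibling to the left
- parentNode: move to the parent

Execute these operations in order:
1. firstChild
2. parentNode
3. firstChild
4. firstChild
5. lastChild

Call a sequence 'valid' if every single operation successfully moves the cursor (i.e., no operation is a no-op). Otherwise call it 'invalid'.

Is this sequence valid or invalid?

After 1 (firstChild): main
After 2 (parentNode): label
After 3 (firstChild): main
After 4 (firstChild): ol
After 5 (lastChild): section

Answer: valid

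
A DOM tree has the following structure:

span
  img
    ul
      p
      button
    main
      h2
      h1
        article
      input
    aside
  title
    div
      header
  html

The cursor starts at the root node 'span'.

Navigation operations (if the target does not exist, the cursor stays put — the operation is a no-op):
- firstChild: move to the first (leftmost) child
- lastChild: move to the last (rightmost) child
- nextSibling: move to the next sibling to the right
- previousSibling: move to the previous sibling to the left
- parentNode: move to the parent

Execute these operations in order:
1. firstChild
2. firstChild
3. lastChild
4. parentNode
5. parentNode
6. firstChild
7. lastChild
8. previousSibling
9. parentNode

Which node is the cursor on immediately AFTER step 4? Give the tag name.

Answer: ul

Derivation:
After 1 (firstChild): img
After 2 (firstChild): ul
After 3 (lastChild): button
After 4 (parentNode): ul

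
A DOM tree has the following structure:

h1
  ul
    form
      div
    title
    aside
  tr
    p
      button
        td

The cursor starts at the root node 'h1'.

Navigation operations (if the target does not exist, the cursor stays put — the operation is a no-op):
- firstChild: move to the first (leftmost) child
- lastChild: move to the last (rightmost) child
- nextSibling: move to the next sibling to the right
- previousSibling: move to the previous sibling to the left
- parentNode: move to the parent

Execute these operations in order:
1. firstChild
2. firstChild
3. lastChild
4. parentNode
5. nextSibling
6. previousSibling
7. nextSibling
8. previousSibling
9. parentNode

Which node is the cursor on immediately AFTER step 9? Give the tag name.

After 1 (firstChild): ul
After 2 (firstChild): form
After 3 (lastChild): div
After 4 (parentNode): form
After 5 (nextSibling): title
After 6 (previousSibling): form
After 7 (nextSibling): title
After 8 (previousSibling): form
After 9 (parentNode): ul

Answer: ul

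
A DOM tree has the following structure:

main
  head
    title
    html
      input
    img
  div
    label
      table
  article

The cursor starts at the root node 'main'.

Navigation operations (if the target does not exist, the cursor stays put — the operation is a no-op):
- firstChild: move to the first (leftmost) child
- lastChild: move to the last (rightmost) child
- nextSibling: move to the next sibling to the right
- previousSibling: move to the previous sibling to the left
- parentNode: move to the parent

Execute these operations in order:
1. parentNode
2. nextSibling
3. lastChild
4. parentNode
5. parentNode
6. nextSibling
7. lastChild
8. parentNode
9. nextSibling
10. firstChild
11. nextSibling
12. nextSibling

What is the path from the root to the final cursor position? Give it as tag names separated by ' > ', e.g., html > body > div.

After 1 (parentNode): main (no-op, stayed)
After 2 (nextSibling): main (no-op, stayed)
After 3 (lastChild): article
After 4 (parentNode): main
After 5 (parentNode): main (no-op, stayed)
After 6 (nextSibling): main (no-op, stayed)
After 7 (lastChild): article
After 8 (parentNode): main
After 9 (nextSibling): main (no-op, stayed)
After 10 (firstChild): head
After 11 (nextSibling): div
After 12 (nextSibling): article

Answer: main > article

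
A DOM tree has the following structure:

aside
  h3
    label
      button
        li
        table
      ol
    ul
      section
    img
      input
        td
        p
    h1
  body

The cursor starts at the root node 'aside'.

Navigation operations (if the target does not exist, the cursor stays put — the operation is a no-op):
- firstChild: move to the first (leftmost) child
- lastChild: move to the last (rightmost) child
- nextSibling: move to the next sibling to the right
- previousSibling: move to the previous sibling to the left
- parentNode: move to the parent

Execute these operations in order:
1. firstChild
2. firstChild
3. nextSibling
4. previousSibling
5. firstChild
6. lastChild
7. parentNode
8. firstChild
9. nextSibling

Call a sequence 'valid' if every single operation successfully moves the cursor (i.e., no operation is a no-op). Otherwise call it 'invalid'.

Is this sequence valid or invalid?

After 1 (firstChild): h3
After 2 (firstChild): label
After 3 (nextSibling): ul
After 4 (previousSibling): label
After 5 (firstChild): button
After 6 (lastChild): table
After 7 (parentNode): button
After 8 (firstChild): li
After 9 (nextSibling): table

Answer: valid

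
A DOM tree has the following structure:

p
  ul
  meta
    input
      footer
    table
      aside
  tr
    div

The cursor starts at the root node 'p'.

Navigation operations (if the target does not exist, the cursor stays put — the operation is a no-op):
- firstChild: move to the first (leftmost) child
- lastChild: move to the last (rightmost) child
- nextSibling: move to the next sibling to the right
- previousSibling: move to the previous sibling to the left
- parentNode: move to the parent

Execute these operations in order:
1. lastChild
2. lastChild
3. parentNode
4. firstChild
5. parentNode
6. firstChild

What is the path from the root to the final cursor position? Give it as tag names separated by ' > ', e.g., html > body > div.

After 1 (lastChild): tr
After 2 (lastChild): div
After 3 (parentNode): tr
After 4 (firstChild): div
After 5 (parentNode): tr
After 6 (firstChild): div

Answer: p > tr > div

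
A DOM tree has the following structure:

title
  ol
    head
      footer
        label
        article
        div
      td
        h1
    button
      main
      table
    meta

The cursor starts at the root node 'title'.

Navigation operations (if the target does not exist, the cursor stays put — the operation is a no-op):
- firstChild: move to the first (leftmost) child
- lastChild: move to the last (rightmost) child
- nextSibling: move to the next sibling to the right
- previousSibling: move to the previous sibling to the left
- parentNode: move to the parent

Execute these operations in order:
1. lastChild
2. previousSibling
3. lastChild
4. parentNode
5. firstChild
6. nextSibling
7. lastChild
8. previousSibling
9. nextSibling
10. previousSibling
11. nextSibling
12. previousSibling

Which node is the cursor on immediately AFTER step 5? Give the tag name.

After 1 (lastChild): ol
After 2 (previousSibling): ol (no-op, stayed)
After 3 (lastChild): meta
After 4 (parentNode): ol
After 5 (firstChild): head

Answer: head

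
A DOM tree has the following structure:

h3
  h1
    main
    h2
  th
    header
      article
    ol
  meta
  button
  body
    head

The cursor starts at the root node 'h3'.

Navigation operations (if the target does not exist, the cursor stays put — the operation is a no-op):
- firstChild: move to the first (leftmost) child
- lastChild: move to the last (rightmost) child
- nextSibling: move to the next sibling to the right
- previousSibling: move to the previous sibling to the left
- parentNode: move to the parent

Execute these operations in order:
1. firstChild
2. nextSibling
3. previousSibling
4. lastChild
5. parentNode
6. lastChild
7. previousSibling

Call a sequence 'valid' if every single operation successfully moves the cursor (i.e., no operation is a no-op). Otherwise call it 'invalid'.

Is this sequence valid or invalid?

After 1 (firstChild): h1
After 2 (nextSibling): th
After 3 (previousSibling): h1
After 4 (lastChild): h2
After 5 (parentNode): h1
After 6 (lastChild): h2
After 7 (previousSibling): main

Answer: valid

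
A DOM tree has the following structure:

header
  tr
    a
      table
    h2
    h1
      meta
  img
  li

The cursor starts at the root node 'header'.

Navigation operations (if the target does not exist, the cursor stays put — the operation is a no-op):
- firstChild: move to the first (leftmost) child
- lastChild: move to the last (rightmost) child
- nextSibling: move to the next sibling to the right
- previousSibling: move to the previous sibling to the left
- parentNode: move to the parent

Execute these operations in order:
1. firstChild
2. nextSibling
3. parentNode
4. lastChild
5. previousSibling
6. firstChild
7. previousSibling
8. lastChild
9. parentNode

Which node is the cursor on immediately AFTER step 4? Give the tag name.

After 1 (firstChild): tr
After 2 (nextSibling): img
After 3 (parentNode): header
After 4 (lastChild): li

Answer: li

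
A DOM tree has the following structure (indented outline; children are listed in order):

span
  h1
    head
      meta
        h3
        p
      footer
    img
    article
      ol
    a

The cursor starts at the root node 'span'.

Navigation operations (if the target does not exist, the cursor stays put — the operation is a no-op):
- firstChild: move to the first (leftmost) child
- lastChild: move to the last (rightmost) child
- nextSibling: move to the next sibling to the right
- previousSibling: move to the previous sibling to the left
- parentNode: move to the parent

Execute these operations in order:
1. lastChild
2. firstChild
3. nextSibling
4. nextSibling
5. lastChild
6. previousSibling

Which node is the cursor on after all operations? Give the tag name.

After 1 (lastChild): h1
After 2 (firstChild): head
After 3 (nextSibling): img
After 4 (nextSibling): article
After 5 (lastChild): ol
After 6 (previousSibling): ol (no-op, stayed)

Answer: ol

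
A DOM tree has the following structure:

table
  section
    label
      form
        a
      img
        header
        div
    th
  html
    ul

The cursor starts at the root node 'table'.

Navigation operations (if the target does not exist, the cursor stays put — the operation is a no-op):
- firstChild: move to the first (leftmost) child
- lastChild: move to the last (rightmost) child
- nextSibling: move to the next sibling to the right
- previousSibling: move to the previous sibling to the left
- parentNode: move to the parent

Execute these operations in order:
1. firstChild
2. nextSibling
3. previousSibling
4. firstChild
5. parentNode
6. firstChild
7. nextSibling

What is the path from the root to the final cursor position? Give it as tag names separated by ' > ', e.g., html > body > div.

Answer: table > section > th

Derivation:
After 1 (firstChild): section
After 2 (nextSibling): html
After 3 (previousSibling): section
After 4 (firstChild): label
After 5 (parentNode): section
After 6 (firstChild): label
After 7 (nextSibling): th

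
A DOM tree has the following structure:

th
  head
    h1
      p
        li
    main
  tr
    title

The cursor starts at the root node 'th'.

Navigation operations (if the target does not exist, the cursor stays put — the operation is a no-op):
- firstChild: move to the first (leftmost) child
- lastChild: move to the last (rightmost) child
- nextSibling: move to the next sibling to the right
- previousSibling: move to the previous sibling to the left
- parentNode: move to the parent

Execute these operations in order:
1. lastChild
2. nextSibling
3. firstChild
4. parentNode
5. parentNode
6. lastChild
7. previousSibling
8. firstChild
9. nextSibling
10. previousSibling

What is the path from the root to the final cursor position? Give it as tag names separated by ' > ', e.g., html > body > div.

Answer: th > head > h1

Derivation:
After 1 (lastChild): tr
After 2 (nextSibling): tr (no-op, stayed)
After 3 (firstChild): title
After 4 (parentNode): tr
After 5 (parentNode): th
After 6 (lastChild): tr
After 7 (previousSibling): head
After 8 (firstChild): h1
After 9 (nextSibling): main
After 10 (previousSibling): h1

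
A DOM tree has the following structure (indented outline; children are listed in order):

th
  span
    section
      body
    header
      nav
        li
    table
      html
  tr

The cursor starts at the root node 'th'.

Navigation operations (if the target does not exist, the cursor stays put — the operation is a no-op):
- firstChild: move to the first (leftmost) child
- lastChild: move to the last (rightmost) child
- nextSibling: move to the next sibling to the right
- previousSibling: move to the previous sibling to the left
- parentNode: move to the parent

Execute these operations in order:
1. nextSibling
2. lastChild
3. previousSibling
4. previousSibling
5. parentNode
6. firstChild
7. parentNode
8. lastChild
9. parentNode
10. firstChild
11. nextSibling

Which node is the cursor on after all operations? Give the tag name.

After 1 (nextSibling): th (no-op, stayed)
After 2 (lastChild): tr
After 3 (previousSibling): span
After 4 (previousSibling): span (no-op, stayed)
After 5 (parentNode): th
After 6 (firstChild): span
After 7 (parentNode): th
After 8 (lastChild): tr
After 9 (parentNode): th
After 10 (firstChild): span
After 11 (nextSibling): tr

Answer: tr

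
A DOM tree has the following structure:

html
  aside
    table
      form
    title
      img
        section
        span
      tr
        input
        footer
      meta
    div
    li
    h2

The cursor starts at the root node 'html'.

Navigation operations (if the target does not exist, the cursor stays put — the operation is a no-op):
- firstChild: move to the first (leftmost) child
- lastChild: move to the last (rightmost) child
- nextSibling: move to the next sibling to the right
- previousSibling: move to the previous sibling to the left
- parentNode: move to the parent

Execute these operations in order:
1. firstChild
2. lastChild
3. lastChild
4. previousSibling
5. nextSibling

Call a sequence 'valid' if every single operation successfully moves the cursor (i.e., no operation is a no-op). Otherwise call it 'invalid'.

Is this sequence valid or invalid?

After 1 (firstChild): aside
After 2 (lastChild): h2
After 3 (lastChild): h2 (no-op, stayed)
After 4 (previousSibling): li
After 5 (nextSibling): h2

Answer: invalid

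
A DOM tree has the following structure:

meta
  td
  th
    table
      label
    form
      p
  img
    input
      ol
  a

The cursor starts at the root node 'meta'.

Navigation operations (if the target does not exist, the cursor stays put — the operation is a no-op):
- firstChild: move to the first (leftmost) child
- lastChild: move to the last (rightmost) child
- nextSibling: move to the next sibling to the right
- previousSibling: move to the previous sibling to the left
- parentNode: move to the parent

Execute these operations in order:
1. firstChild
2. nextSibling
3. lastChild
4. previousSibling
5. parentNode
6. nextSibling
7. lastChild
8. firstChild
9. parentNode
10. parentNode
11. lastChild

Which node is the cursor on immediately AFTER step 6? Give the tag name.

Answer: img

Derivation:
After 1 (firstChild): td
After 2 (nextSibling): th
After 3 (lastChild): form
After 4 (previousSibling): table
After 5 (parentNode): th
After 6 (nextSibling): img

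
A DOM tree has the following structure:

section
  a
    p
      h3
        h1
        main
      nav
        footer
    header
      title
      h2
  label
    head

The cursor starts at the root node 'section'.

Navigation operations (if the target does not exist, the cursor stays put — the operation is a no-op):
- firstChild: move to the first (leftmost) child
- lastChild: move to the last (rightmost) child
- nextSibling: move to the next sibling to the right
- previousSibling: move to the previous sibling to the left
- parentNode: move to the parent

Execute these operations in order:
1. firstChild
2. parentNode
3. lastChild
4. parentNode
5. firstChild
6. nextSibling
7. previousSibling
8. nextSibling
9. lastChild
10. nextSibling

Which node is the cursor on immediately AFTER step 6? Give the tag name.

Answer: label

Derivation:
After 1 (firstChild): a
After 2 (parentNode): section
After 3 (lastChild): label
After 4 (parentNode): section
After 5 (firstChild): a
After 6 (nextSibling): label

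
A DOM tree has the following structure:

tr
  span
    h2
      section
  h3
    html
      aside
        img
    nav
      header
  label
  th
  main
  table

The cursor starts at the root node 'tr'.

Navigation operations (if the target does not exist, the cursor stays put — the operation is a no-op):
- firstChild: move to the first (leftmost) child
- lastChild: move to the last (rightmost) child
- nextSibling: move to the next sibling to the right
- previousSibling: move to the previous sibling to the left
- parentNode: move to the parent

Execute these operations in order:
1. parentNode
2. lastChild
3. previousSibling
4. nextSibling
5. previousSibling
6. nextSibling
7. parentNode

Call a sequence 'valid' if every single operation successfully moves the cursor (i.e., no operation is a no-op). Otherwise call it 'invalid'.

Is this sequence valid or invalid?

Answer: invalid

Derivation:
After 1 (parentNode): tr (no-op, stayed)
After 2 (lastChild): table
After 3 (previousSibling): main
After 4 (nextSibling): table
After 5 (previousSibling): main
After 6 (nextSibling): table
After 7 (parentNode): tr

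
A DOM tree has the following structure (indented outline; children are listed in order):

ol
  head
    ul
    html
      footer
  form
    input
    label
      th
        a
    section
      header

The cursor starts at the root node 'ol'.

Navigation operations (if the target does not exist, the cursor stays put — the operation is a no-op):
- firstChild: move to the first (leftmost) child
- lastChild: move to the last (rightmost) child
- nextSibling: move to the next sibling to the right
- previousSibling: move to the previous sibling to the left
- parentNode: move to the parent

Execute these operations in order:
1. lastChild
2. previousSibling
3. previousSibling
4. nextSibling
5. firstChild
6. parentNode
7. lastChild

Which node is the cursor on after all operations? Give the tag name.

Answer: section

Derivation:
After 1 (lastChild): form
After 2 (previousSibling): head
After 3 (previousSibling): head (no-op, stayed)
After 4 (nextSibling): form
After 5 (firstChild): input
After 6 (parentNode): form
After 7 (lastChild): section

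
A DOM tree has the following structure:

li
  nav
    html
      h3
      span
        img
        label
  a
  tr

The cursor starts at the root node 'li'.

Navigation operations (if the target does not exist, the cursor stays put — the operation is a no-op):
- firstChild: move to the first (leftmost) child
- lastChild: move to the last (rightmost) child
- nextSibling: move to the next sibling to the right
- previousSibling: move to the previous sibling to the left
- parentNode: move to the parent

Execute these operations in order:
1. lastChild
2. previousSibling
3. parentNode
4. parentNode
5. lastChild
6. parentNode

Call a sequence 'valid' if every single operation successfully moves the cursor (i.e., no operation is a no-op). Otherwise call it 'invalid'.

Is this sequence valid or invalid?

After 1 (lastChild): tr
After 2 (previousSibling): a
After 3 (parentNode): li
After 4 (parentNode): li (no-op, stayed)
After 5 (lastChild): tr
After 6 (parentNode): li

Answer: invalid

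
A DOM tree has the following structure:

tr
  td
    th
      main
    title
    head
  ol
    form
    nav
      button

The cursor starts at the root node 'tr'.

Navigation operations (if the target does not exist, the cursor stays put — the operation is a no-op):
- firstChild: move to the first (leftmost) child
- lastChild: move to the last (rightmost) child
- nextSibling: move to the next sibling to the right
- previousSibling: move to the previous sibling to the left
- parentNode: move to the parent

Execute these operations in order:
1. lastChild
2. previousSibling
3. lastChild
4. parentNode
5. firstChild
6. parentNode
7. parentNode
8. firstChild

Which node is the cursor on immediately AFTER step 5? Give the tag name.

Answer: th

Derivation:
After 1 (lastChild): ol
After 2 (previousSibling): td
After 3 (lastChild): head
After 4 (parentNode): td
After 5 (firstChild): th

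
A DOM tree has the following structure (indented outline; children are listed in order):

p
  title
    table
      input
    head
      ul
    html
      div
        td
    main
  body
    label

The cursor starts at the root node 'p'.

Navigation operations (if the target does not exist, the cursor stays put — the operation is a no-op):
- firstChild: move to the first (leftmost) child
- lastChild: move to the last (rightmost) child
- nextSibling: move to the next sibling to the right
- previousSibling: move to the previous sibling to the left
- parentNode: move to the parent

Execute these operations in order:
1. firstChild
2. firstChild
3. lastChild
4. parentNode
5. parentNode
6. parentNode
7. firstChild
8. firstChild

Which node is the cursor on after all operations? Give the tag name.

After 1 (firstChild): title
After 2 (firstChild): table
After 3 (lastChild): input
After 4 (parentNode): table
After 5 (parentNode): title
After 6 (parentNode): p
After 7 (firstChild): title
After 8 (firstChild): table

Answer: table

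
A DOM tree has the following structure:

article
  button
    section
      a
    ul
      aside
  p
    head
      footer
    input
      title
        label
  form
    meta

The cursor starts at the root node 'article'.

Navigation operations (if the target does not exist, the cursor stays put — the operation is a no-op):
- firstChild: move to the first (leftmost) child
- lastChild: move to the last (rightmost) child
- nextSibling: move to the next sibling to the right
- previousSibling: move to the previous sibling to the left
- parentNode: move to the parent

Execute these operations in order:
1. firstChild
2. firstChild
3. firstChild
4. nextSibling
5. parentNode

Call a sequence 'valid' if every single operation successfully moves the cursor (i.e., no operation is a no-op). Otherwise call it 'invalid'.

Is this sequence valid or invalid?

After 1 (firstChild): button
After 2 (firstChild): section
After 3 (firstChild): a
After 4 (nextSibling): a (no-op, stayed)
After 5 (parentNode): section

Answer: invalid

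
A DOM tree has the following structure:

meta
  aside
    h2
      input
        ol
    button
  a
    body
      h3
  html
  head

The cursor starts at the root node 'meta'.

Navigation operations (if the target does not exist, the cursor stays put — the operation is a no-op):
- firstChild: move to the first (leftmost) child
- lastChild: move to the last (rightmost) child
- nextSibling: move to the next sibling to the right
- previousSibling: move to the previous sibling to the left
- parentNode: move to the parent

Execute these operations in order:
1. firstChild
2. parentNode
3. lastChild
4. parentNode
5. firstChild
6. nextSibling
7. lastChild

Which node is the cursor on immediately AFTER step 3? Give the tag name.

Answer: head

Derivation:
After 1 (firstChild): aside
After 2 (parentNode): meta
After 3 (lastChild): head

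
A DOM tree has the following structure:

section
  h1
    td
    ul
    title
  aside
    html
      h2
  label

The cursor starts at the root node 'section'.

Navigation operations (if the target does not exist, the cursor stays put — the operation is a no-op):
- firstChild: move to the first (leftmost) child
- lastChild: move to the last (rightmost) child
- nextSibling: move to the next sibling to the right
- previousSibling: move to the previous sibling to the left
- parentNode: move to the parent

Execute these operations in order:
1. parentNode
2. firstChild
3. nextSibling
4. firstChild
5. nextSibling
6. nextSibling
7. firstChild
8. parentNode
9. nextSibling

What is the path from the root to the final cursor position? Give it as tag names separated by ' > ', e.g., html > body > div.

After 1 (parentNode): section (no-op, stayed)
After 2 (firstChild): h1
After 3 (nextSibling): aside
After 4 (firstChild): html
After 5 (nextSibling): html (no-op, stayed)
After 6 (nextSibling): html (no-op, stayed)
After 7 (firstChild): h2
After 8 (parentNode): html
After 9 (nextSibling): html (no-op, stayed)

Answer: section > aside > html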